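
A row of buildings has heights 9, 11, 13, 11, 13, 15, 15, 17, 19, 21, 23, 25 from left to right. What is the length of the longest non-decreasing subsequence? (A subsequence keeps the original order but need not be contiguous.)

Let dp[i] be the length of the longest such subsequence ending at index i:
i:      1  2  3  4  5  6  7  8  9 10 11 12
a[i]:   9 11 13 11 13 15 15 17 19 21 23 25
dp:     1  2  3  3  4  5  6  7  8  9 10 11
Maximum dp value is 11.

11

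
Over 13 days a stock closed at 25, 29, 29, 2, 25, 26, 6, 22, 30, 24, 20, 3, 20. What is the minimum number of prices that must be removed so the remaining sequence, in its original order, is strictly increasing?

Fewest deletions = n − (longest strictly increasing subsequence).
Patience tails:
25 → extends → [25]
29 → extends → [25, 29]
29 → already a tail → [25, 29]
2 → replaces 25 → [2, 29]
25 → replaces 29 → [2, 25]
26 → extends → [2, 25, 26]
6 → replaces 25 → [2, 6, 26]
22 → replaces 26 → [2, 6, 22]
30 → extends → [2, 6, 22, 30]
24 → replaces 30 → [2, 6, 22, 24]
20 → replaces 22 → [2, 6, 20, 24]
3 → replaces 6 → [2, 3, 20, 24]
20 → already a tail → [2, 3, 20, 24]
Longest strictly increasing subsequence has length 4, so deletions = 13 − 4 = 9.

9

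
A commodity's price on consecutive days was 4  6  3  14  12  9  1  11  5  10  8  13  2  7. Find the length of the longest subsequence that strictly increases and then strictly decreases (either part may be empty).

8

inc[i] = longest strictly increasing subsequence ending at i; dec[i] = longest strictly decreasing subsequence starting at i:
i:      1  2  3  4  5  6  7  8  9 10 11 12 13 14
a[i]:   4  6  3 14 12  9  1 11  5 10  8 13  2  7
inc:    1  2  1  3  3  3  1  4  2  4  3  5  2  3
dec:    3  3  2  6  5  3  1  4  2  3  2  2  1  1
Best peak at i=4 (value 14): inc=3, dec=6, length 3+6−1 = 8.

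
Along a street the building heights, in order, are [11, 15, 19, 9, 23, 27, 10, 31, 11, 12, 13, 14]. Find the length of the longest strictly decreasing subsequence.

Let dp[i] be the longest strictly decreasing subsequence ending at i:
i:      1  2  3  4  5  6  7  8  9 10 11 12
a[i]:  11 15 19  9 23 27 10 31 11 12 13 14
dp:     1  1  1  2  1  1  2  1  2  2  2  2
Maximum is 2.

2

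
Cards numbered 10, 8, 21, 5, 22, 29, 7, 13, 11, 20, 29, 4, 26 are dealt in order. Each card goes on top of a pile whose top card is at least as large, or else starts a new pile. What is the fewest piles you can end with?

Place each on the leftmost legal pile:
10 → new pile 1 (tops now [10])
8 → pile 1 (tops now [8])
21 → new pile 2 (tops now [8, 21])
5 → pile 1 (tops now [5, 21])
22 → new pile 3 (tops now [5, 21, 22])
29 → new pile 4 (tops now [5, 21, 22, 29])
7 → pile 2 (tops now [5, 7, 22, 29])
13 → pile 3 (tops now [5, 7, 13, 29])
11 → pile 3 (tops now [5, 7, 11, 29])
20 → pile 4 (tops now [5, 7, 11, 20])
29 → new pile 5 (tops now [5, 7, 11, 20, 29])
4 → pile 1 (tops now [4, 7, 11, 20, 29])
26 → pile 5 (tops now [4, 7, 11, 20, 26])
Five piles.

5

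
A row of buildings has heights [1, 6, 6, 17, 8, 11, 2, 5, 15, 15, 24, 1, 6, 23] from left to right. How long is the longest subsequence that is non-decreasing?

8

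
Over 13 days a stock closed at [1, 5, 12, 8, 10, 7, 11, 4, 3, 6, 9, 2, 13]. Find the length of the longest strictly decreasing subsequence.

6

Negate each value so 'decreasing' becomes 'increasing', then run patience tails on the negated sequence:
-1 → extends → [-1]
-5 → replaces -1 → [-5]
-12 → replaces -5 → [-12]
-8 → extends → [-12, -8]
-10 → replaces -8 → [-12, -10]
-7 → extends → [-12, -10, -7]
-11 → replaces -10 → [-12, -11, -7]
-4 → extends → [-12, -11, -7, -4]
-3 → extends → [-12, -11, -7, -4, -3]
-6 → replaces -4 → [-12, -11, -7, -6, -3]
-9 → replaces -7 → [-12, -11, -9, -6, -3]
-2 → extends → [-12, -11, -9, -6, -3, -2]
-13 → replaces -12 → [-13, -11, -9, -6, -3, -2]
Six tails, so the longest strictly decreasing subsequence of the original has length 6.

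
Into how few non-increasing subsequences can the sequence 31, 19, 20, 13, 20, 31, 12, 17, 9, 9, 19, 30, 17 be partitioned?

The minimum number of non-increasing subsequences covering a sequence equals the length of its longest strictly increasing subsequence.
LIS length is 4 (e.g. 13, 17, 19, 30), so 4 piles are needed.

4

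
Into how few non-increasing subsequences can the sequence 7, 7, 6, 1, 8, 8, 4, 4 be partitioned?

2

Place each on the leftmost legal pile:
7 → new pile 1 (tops now [7])
7 → pile 1 (tops now [7])
6 → pile 1 (tops now [6])
1 → pile 1 (tops now [1])
8 → new pile 2 (tops now [1, 8])
8 → pile 2 (tops now [1, 8])
4 → pile 2 (tops now [1, 4])
4 → pile 2 (tops now [1, 4])
Two piles.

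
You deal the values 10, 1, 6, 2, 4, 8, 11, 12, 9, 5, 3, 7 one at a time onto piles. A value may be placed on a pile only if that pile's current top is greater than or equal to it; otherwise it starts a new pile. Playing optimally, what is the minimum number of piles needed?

Place each on the leftmost legal pile:
10 → new pile 1 (tops now [10])
1 → pile 1 (tops now [1])
6 → new pile 2 (tops now [1, 6])
2 → pile 2 (tops now [1, 2])
4 → new pile 3 (tops now [1, 2, 4])
8 → new pile 4 (tops now [1, 2, 4, 8])
11 → new pile 5 (tops now [1, 2, 4, 8, 11])
12 → new pile 6 (tops now [1, 2, 4, 8, 11, 12])
9 → pile 5 (tops now [1, 2, 4, 8, 9, 12])
5 → pile 4 (tops now [1, 2, 4, 5, 9, 12])
3 → pile 3 (tops now [1, 2, 3, 5, 9, 12])
7 → pile 5 (tops now [1, 2, 3, 5, 7, 12])
Six piles.

6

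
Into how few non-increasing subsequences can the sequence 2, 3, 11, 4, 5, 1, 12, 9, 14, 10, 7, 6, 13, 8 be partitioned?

7

Place each on the leftmost legal pile:
2 → new pile 1 (tops now [2])
3 → new pile 2 (tops now [2, 3])
11 → new pile 3 (tops now [2, 3, 11])
4 → pile 3 (tops now [2, 3, 4])
5 → new pile 4 (tops now [2, 3, 4, 5])
1 → pile 1 (tops now [1, 3, 4, 5])
12 → new pile 5 (tops now [1, 3, 4, 5, 12])
9 → pile 5 (tops now [1, 3, 4, 5, 9])
14 → new pile 6 (tops now [1, 3, 4, 5, 9, 14])
10 → pile 6 (tops now [1, 3, 4, 5, 9, 10])
7 → pile 5 (tops now [1, 3, 4, 5, 7, 10])
6 → pile 5 (tops now [1, 3, 4, 5, 6, 10])
13 → new pile 7 (tops now [1, 3, 4, 5, 6, 10, 13])
8 → pile 6 (tops now [1, 3, 4, 5, 6, 8, 13])
Seven piles.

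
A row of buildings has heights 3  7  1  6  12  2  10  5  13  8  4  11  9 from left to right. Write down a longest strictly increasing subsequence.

Patience tails give the LIS length; then backtrack through the dp parents:
3 → extends → [3]
7 → extends → [3, 7]
1 → replaces 3 → [1, 7]
6 → replaces 7 → [1, 6]
12 → extends → [1, 6, 12]
2 → replaces 6 → [1, 2, 12]
10 → replaces 12 → [1, 2, 10]
5 → replaces 10 → [1, 2, 5]
13 → extends → [1, 2, 5, 13]
8 → replaces 13 → [1, 2, 5, 8]
4 → replaces 5 → [1, 2, 4, 8]
11 → extends → [1, 2, 4, 8, 11]
9 → replaces 11 → [1, 2, 4, 8, 9]
Length 5; one witness is 1, 2, 5, 8, 11.

1, 2, 5, 8, 11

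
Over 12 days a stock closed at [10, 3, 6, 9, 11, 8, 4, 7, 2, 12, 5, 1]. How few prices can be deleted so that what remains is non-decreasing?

7

Fewest deletions = n − (longest non-decreasing subsequence).
i:      1  2  3  4  5  6  7  8  9 10 11 12
a[i]:  10  3  6  9 11  8  4  7  2 12  5  1
dp:     1  1  2  3  4  3  2  3  1  5  3  1
max dp = 5, so deletions = 12 − 5 = 7.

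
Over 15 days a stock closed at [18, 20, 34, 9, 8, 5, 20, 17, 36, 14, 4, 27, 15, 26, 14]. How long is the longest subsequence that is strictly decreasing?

Negate each value so 'decreasing' becomes 'increasing', then run patience tails on the negated sequence:
-18 → extends → [-18]
-20 → replaces -18 → [-20]
-34 → replaces -20 → [-34]
-9 → extends → [-34, -9]
-8 → extends → [-34, -9, -8]
-5 → extends → [-34, -9, -8, -5]
-20 → replaces -9 → [-34, -20, -8, -5]
-17 → replaces -8 → [-34, -20, -17, -5]
-36 → replaces -34 → [-36, -20, -17, -5]
-14 → replaces -5 → [-36, -20, -17, -14]
-4 → extends → [-36, -20, -17, -14, -4]
-27 → replaces -20 → [-36, -27, -17, -14, -4]
-15 → replaces -14 → [-36, -27, -17, -15, -4]
-26 → replaces -17 → [-36, -27, -26, -15, -4]
-14 → replaces -4 → [-36, -27, -26, -15, -14]
Five tails, so the longest strictly decreasing subsequence of the original has length 5.

5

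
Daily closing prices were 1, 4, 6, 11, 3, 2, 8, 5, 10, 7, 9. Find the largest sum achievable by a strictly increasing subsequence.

29

Let S[i] be the best sum of a strictly increasing subsequence ending at i:
i:      1  2  3  4  5  6  7  8  9 10 11
a[i]:   1  4  6 11  3  2  8  5 10  7  9
S:      1  5 11 22  4  3 19 10 29 18 28
Maximum is 29 (e.g. 1 + 4 + 6 + 8 + 10).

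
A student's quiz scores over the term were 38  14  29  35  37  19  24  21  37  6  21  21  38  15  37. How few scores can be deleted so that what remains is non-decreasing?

Fewest deletions = n − (longest non-decreasing subsequence).
Patience tails:
38 → extends → [38]
14 → replaces 38 → [14]
29 → extends → [14, 29]
35 → extends → [14, 29, 35]
37 → extends → [14, 29, 35, 37]
19 → replaces 29 → [14, 19, 35, 37]
24 → replaces 35 → [14, 19, 24, 37]
21 → replaces 24 → [14, 19, 21, 37]
37 → extends → [14, 19, 21, 37, 37]
6 → replaces 14 → [6, 19, 21, 37, 37]
21 → replaces 37 → [6, 19, 21, 21, 37]
21 → replaces 37 → [6, 19, 21, 21, 21]
38 → extends → [6, 19, 21, 21, 21, 38]
15 → replaces 19 → [6, 15, 21, 21, 21, 38]
37 → replaces 38 → [6, 15, 21, 21, 21, 37]
Longest non-decreasing subsequence has length 6, so deletions = 15 − 6 = 9.

9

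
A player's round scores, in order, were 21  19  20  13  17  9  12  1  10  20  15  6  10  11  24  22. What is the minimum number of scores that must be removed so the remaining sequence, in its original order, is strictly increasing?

Fewest deletions = n − (longest strictly increasing subsequence).
Patience tails:
21 → extends → [21]
19 → replaces 21 → [19]
20 → extends → [19, 20]
13 → replaces 19 → [13, 20]
17 → replaces 20 → [13, 17]
9 → replaces 13 → [9, 17]
12 → replaces 17 → [9, 12]
1 → replaces 9 → [1, 12]
10 → replaces 12 → [1, 10]
20 → extends → [1, 10, 20]
15 → replaces 20 → [1, 10, 15]
6 → replaces 10 → [1, 6, 15]
10 → replaces 15 → [1, 6, 10]
11 → extends → [1, 6, 10, 11]
24 → extends → [1, 6, 10, 11, 24]
22 → replaces 24 → [1, 6, 10, 11, 22]
Longest strictly increasing subsequence has length 5, so deletions = 16 − 5 = 11.

11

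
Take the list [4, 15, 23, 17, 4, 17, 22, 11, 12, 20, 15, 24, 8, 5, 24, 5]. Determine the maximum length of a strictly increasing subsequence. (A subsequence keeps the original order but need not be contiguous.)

Track the smallest tail for each achievable length (strict):
4 → extends → [4]
15 → extends → [4, 15]
23 → extends → [4, 15, 23]
17 → replaces 23 → [4, 15, 17]
4 → already a tail → [4, 15, 17]
17 → already a tail → [4, 15, 17]
22 → extends → [4, 15, 17, 22]
11 → replaces 15 → [4, 11, 17, 22]
12 → replaces 17 → [4, 11, 12, 22]
20 → replaces 22 → [4, 11, 12, 20]
15 → replaces 20 → [4, 11, 12, 15]
24 → extends → [4, 11, 12, 15, 24]
8 → replaces 11 → [4, 8, 12, 15, 24]
5 → replaces 8 → [4, 5, 12, 15, 24]
24 → already a tail → [4, 5, 12, 15, 24]
5 → already a tail → [4, 5, 12, 15, 24]
Five tails, so the longest strictly increasing subsequence has length 5 (e.g. 4, 15, 17, 22, 24).

5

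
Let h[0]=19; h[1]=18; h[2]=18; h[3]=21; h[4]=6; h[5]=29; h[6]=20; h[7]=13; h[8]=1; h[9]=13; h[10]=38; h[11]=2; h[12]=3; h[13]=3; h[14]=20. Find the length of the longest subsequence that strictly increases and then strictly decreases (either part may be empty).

inc[i] = longest strictly increasing subsequence ending at i; dec[i] = longest strictly decreasing subsequence starting at i:
i:      0  1  2  3  4  5  6  7  8  9 10 11 12 13 14
h[i]:  19 18 18 21  6 29 20 13  1 13 38  2  3  3 20
inc:    1  1  1  2  1  3  2  2  1  2  4  2  3  3  4
dec:    4  3  3  4  2  4  3  2  1  2  2  1  1  1  1
Best peak at i=5 (value 29): inc=3, dec=4, length 3+4−1 = 6.

6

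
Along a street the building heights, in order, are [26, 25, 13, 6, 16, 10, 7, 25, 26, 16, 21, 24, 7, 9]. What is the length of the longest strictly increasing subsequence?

5

Let dp[i] be the length of the longest such subsequence ending at index i:
i:      1  2  3  4  5  6  7  8  9 10 11 12 13 14
a[i]:  26 25 13  6 16 10  7 25 26 16 21 24  7  9
dp:     1  1  1  1  2  2  2  3  4  3  4  5  2  3
Maximum dp value is 5.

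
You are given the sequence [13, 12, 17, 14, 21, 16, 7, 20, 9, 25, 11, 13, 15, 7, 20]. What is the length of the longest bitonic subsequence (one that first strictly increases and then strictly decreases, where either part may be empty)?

inc[i] = longest strictly increasing subsequence ending at i; dec[i] = longest strictly decreasing subsequence starting at i:
i:      1  2  3  4  5  6  7  8  9 10 11 12 13 14 15
a[i]:  13 12 17 14 21 16  7 20  9 25 11 13 15  7 20
inc:    1  1  2  2  3  3  1  4  2  5  3  4  5  1  6
dec:    4  3  4  3  4  3  1  3  2  3  2  2  2  1  1
Best peak at i=10 (value 25): inc=5, dec=3, length 5+3−1 = 7.

7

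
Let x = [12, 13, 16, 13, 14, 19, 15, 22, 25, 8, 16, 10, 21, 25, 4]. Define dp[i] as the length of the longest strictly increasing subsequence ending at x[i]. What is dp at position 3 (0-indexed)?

2

dp[i] = 1 + max{dp[j] : j<i, x[j]<x[i]} (or 1 if no such j):
i:      0  1  2  3  4  5  6  7  8  9 10 11 12 13 14
x[i]:  12 13 16 13 14 19 15 22 25  8 16 10 21 25  4
dp:     1  2  3  2  3  4  4  5  6  1  5  2  6  7  1
At index 3 the value is 2.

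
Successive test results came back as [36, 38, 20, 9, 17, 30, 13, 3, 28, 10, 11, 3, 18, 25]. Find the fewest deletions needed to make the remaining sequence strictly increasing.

9

Fewest deletions = n − (longest strictly increasing subsequence).
Patience tails:
36 → extends → [36]
38 → extends → [36, 38]
20 → replaces 36 → [20, 38]
9 → replaces 20 → [9, 38]
17 → replaces 38 → [9, 17]
30 → extends → [9, 17, 30]
13 → replaces 17 → [9, 13, 30]
3 → replaces 9 → [3, 13, 30]
28 → replaces 30 → [3, 13, 28]
10 → replaces 13 → [3, 10, 28]
11 → replaces 28 → [3, 10, 11]
3 → already a tail → [3, 10, 11]
18 → extends → [3, 10, 11, 18]
25 → extends → [3, 10, 11, 18, 25]
Longest strictly increasing subsequence has length 5, so deletions = 14 − 5 = 9.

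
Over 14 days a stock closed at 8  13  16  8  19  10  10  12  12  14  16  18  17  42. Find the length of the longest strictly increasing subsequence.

7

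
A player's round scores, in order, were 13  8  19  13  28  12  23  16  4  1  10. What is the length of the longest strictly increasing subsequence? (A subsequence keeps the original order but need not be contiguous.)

Let dp[i] be the length of the longest such subsequence ending at index i:
i:      1  2  3  4  5  6  7  8  9 10 11
a[i]:  13  8 19 13 28 12 23 16  4  1 10
dp:     1  1  2  2  3  2  3  3  1  1  2
Maximum dp value is 3.

3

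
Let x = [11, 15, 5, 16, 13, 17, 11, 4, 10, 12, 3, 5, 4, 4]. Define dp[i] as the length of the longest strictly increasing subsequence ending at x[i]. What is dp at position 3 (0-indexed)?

3

dp[i] = 1 + max{dp[j] : j<i, x[j]<x[i]} (or 1 if no such j):
i:      0  1  2  3  4  5  6  7  8  9 10 11 12 13
x[i]:  11 15  5 16 13 17 11  4 10 12  3  5  4  4
dp:     1  2  1  3  2  4  2  1  2  3  1  2  2  2
At index 3 the value is 3.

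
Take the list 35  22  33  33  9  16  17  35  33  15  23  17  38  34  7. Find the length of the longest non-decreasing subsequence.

5

Track the smallest tail for each achievable length (allowing ties):
35 → extends → [35]
22 → replaces 35 → [22]
33 → extends → [22, 33]
33 → extends → [22, 33, 33]
9 → replaces 22 → [9, 33, 33]
16 → replaces 33 → [9, 16, 33]
17 → replaces 33 → [9, 16, 17]
35 → extends → [9, 16, 17, 35]
33 → replaces 35 → [9, 16, 17, 33]
15 → replaces 16 → [9, 15, 17, 33]
23 → replaces 33 → [9, 15, 17, 23]
17 → replaces 23 → [9, 15, 17, 17]
38 → extends → [9, 15, 17, 17, 38]
34 → replaces 38 → [9, 15, 17, 17, 34]
7 → replaces 9 → [7, 15, 17, 17, 34]
Five tails, so the longest non-decreasing subsequence has length 5 (e.g. 22, 33, 33, 35, 38).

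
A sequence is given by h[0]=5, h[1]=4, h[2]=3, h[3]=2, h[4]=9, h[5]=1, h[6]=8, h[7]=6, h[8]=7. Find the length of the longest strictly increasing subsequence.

3

Let dp[i] be the length of the longest such subsequence ending at index i:
i:     0 1 2 3 4 5 6 7 8
h[i]:  5 4 3 2 9 1 8 6 7
dp:    1 1 1 1 2 1 2 2 3
Maximum dp value is 3.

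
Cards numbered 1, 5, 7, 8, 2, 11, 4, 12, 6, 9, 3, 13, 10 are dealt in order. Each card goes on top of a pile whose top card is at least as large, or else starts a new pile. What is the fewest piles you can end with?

7

Place each on the leftmost legal pile:
1 → new pile 1 (tops now [1])
5 → new pile 2 (tops now [1, 5])
7 → new pile 3 (tops now [1, 5, 7])
8 → new pile 4 (tops now [1, 5, 7, 8])
2 → pile 2 (tops now [1, 2, 7, 8])
11 → new pile 5 (tops now [1, 2, 7, 8, 11])
4 → pile 3 (tops now [1, 2, 4, 8, 11])
12 → new pile 6 (tops now [1, 2, 4, 8, 11, 12])
6 → pile 4 (tops now [1, 2, 4, 6, 11, 12])
9 → pile 5 (tops now [1, 2, 4, 6, 9, 12])
3 → pile 3 (tops now [1, 2, 3, 6, 9, 12])
13 → new pile 7 (tops now [1, 2, 3, 6, 9, 12, 13])
10 → pile 6 (tops now [1, 2, 3, 6, 9, 10, 13])
Seven piles.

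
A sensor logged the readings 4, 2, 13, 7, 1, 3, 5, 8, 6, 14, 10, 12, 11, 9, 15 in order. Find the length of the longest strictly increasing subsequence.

7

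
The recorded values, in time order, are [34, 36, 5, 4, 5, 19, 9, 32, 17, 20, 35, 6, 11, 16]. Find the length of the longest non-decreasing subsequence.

Track the smallest tail for each achievable length (allowing ties):
34 → extends → [34]
36 → extends → [34, 36]
5 → replaces 34 → [5, 36]
4 → replaces 5 → [4, 36]
5 → replaces 36 → [4, 5]
19 → extends → [4, 5, 19]
9 → replaces 19 → [4, 5, 9]
32 → extends → [4, 5, 9, 32]
17 → replaces 32 → [4, 5, 9, 17]
20 → extends → [4, 5, 9, 17, 20]
35 → extends → [4, 5, 9, 17, 20, 35]
6 → replaces 9 → [4, 5, 6, 17, 20, 35]
11 → replaces 17 → [4, 5, 6, 11, 20, 35]
16 → replaces 20 → [4, 5, 6, 11, 16, 35]
Six tails, so the longest non-decreasing subsequence has length 6 (e.g. 5, 5, 9, 17, 20, 35).

6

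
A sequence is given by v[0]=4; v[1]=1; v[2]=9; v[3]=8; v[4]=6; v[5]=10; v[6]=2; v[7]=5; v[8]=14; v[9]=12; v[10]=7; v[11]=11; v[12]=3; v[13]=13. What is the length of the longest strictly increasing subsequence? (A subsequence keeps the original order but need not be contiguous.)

Track the smallest tail for each achievable length (strict):
4 → extends → [4]
1 → replaces 4 → [1]
9 → extends → [1, 9]
8 → replaces 9 → [1, 8]
6 → replaces 8 → [1, 6]
10 → extends → [1, 6, 10]
2 → replaces 6 → [1, 2, 10]
5 → replaces 10 → [1, 2, 5]
14 → extends → [1, 2, 5, 14]
12 → replaces 14 → [1, 2, 5, 12]
7 → replaces 12 → [1, 2, 5, 7]
11 → extends → [1, 2, 5, 7, 11]
3 → replaces 5 → [1, 2, 3, 7, 11]
13 → extends → [1, 2, 3, 7, 11, 13]
Six tails, so the longest strictly increasing subsequence has length 6 (e.g. 1, 2, 5, 7, 11, 13).

6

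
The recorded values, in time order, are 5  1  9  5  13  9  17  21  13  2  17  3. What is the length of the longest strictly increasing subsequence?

Let dp[i] be the length of the longest such subsequence ending at index i:
i:      1  2  3  4  5  6  7  8  9 10 11 12
a[i]:   5  1  9  5 13  9 17 21 13  2 17  3
dp:     1  1  2  2  3  3  4  5  4  2  5  3
Maximum dp value is 5.

5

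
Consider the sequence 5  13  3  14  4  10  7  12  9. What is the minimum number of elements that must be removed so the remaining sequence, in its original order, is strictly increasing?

5

Fewest deletions = n − (longest strictly increasing subsequence).
Patience tails:
5 → extends → [5]
13 → extends → [5, 13]
3 → replaces 5 → [3, 13]
14 → extends → [3, 13, 14]
4 → replaces 13 → [3, 4, 14]
10 → replaces 14 → [3, 4, 10]
7 → replaces 10 → [3, 4, 7]
12 → extends → [3, 4, 7, 12]
9 → replaces 12 → [3, 4, 7, 9]
Longest strictly increasing subsequence has length 4, so deletions = 9 − 4 = 5.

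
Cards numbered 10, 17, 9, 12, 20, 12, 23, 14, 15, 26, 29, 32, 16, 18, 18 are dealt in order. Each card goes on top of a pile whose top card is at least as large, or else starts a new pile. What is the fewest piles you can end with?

7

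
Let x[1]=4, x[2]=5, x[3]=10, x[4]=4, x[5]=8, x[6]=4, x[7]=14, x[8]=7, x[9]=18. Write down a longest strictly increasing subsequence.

Patience tails give the LIS length; then backtrack through the dp parents:
4 → extends → [4]
5 → extends → [4, 5]
10 → extends → [4, 5, 10]
4 → already a tail → [4, 5, 10]
8 → replaces 10 → [4, 5, 8]
4 → already a tail → [4, 5, 8]
14 → extends → [4, 5, 8, 14]
7 → replaces 8 → [4, 5, 7, 14]
18 → extends → [4, 5, 7, 14, 18]
Length 5; one witness is 4, 5, 10, 14, 18.

4, 5, 10, 14, 18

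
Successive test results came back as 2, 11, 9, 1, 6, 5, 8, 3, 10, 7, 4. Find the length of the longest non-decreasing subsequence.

Let dp[i] be the length of the longest such subsequence ending at index i:
i:      1  2  3  4  5  6  7  8  9 10 11
a[i]:   2 11  9  1  6  5  8  3 10  7  4
dp:     1  2  2  1  2  2  3  2  4  3  3
Maximum dp value is 4.

4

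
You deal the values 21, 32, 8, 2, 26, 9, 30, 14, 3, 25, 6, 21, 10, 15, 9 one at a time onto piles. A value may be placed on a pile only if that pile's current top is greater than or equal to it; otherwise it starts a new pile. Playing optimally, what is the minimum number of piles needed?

5

The minimum number of non-increasing subsequences covering a sequence equals the length of its longest strictly increasing subsequence.
LIS length is 5 (e.g. 2, 3, 6, 10, 15), so 5 piles are needed.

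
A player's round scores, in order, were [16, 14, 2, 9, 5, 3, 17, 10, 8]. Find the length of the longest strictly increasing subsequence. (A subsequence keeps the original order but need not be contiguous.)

3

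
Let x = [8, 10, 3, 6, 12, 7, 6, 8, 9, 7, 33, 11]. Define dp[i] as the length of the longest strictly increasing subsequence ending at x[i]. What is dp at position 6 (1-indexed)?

dp[i] = 1 + max{dp[j] : j<i, x[j]<x[i]} (or 1 if no such j):
i:      1  2  3  4  5  6  7  8  9 10 11 12
x[i]:   8 10  3  6 12  7  6  8  9  7 33 11
dp:     1  2  1  2  3  3  2  4  5  3  6  6
At index 6 the value is 3.

3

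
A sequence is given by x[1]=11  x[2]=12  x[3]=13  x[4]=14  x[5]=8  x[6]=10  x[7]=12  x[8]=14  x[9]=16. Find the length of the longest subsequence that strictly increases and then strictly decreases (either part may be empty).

5

inc[i] = longest strictly increasing subsequence ending at i; dec[i] = longest strictly decreasing subsequence starting at i:
i:      1  2  3  4  5  6  7  8  9
x[i]:  11 12 13 14  8 10 12 14 16
inc:    1  2  3  4  1  2  3  4  5
dec:    2  2  2  2  1  1  1  1  1
Best peak at i=4 (value 14): inc=4, dec=2, length 4+2−1 = 5.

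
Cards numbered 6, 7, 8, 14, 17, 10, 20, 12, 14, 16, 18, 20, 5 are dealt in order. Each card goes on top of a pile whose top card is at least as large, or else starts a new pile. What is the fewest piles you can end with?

9

The minimum number of non-increasing subsequences covering a sequence equals the length of its longest strictly increasing subsequence.
LIS length is 9 (e.g. 6, 7, 8, 10, 12, 14, 16, 18, 20), so 9 piles are needed.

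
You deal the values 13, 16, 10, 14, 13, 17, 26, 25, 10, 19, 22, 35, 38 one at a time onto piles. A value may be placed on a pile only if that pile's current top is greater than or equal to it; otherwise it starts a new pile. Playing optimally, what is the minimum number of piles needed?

The minimum number of non-increasing subsequences covering a sequence equals the length of its longest strictly increasing subsequence.
LIS length is 7 (e.g. 13, 16, 17, 19, 22, 35, 38), so 7 piles are needed.

7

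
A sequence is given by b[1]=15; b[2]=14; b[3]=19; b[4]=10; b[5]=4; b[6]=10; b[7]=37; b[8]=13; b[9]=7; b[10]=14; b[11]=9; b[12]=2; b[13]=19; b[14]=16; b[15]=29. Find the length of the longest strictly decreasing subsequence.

Let dp[i] be the longest strictly decreasing subsequence ending at i:
i:      1  2  3  4  5  6  7  8  9 10 11 12 13 14 15
b[i]:  15 14 19 10  4 10 37 13  7 14  9  2 19 16 29
dp:     1  2  1  3  4  3  1  3  4  2  4  5  2  3  2
Maximum is 5.

5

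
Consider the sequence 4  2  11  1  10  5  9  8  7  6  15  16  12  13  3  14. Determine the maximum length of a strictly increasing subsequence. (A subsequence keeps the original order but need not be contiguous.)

Let dp[i] be the length of the longest such subsequence ending at index i:
i:      1  2  3  4  5  6  7  8  9 10 11 12 13 14 15 16
a[i]:   4  2 11  1 10  5  9  8  7  6 15 16 12 13  3 14
dp:     1  1  2  1  2  2  3  3  3  3  4  5  4  5  2  6
Maximum dp value is 6.

6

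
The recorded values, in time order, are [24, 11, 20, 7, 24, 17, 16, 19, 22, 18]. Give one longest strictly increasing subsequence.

11, 17, 19, 22

Patience tails give the LIS length; then backtrack through the dp parents:
24 → extends → [24]
11 → replaces 24 → [11]
20 → extends → [11, 20]
7 → replaces 11 → [7, 20]
24 → extends → [7, 20, 24]
17 → replaces 20 → [7, 17, 24]
16 → replaces 17 → [7, 16, 24]
19 → replaces 24 → [7, 16, 19]
22 → extends → [7, 16, 19, 22]
18 → replaces 19 → [7, 16, 18, 22]
Length 4; one witness is 11, 17, 19, 22.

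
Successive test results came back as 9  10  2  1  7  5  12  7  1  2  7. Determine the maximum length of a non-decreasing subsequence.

4

Let dp[i] be the length of the longest such subsequence ending at index i:
i:      1  2  3  4  5  6  7  8  9 10 11
a[i]:   9 10  2  1  7  5 12  7  1  2  7
dp:     1  2  1  1  2  2  3  3  2  3  4
Maximum dp value is 4.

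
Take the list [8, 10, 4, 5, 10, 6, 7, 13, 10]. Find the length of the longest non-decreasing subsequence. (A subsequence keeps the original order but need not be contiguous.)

5

Track the smallest tail for each achievable length (allowing ties):
8 → extends → [8]
10 → extends → [8, 10]
4 → replaces 8 → [4, 10]
5 → replaces 10 → [4, 5]
10 → extends → [4, 5, 10]
6 → replaces 10 → [4, 5, 6]
7 → extends → [4, 5, 6, 7]
13 → extends → [4, 5, 6, 7, 13]
10 → replaces 13 → [4, 5, 6, 7, 10]
Five tails, so the longest non-decreasing subsequence has length 5 (e.g. 4, 5, 6, 7, 13).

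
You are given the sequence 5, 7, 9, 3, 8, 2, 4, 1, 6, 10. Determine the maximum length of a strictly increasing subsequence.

4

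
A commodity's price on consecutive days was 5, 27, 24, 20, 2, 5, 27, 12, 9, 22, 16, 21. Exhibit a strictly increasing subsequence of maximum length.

2, 5, 12, 16, 21

Patience tails give the LIS length; then backtrack through the dp parents:
5 → extends → [5]
27 → extends → [5, 27]
24 → replaces 27 → [5, 24]
20 → replaces 24 → [5, 20]
2 → replaces 5 → [2, 20]
5 → replaces 20 → [2, 5]
27 → extends → [2, 5, 27]
12 → replaces 27 → [2, 5, 12]
9 → replaces 12 → [2, 5, 9]
22 → extends → [2, 5, 9, 22]
16 → replaces 22 → [2, 5, 9, 16]
21 → extends → [2, 5, 9, 16, 21]
Length 5; one witness is 2, 5, 12, 16, 21.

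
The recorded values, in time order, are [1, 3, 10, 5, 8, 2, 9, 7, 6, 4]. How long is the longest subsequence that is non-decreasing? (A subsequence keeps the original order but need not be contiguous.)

5

Let dp[i] be the length of the longest such subsequence ending at index i:
i:      1  2  3  4  5  6  7  8  9 10
a[i]:   1  3 10  5  8  2  9  7  6  4
dp:     1  2  3  3  4  2  5  4  4  3
Maximum dp value is 5.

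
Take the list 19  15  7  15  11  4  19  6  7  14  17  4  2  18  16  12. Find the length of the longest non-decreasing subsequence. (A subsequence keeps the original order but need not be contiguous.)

6

Track the smallest tail for each achievable length (allowing ties):
19 → extends → [19]
15 → replaces 19 → [15]
7 → replaces 15 → [7]
15 → extends → [7, 15]
11 → replaces 15 → [7, 11]
4 → replaces 7 → [4, 11]
19 → extends → [4, 11, 19]
6 → replaces 11 → [4, 6, 19]
7 → replaces 19 → [4, 6, 7]
14 → extends → [4, 6, 7, 14]
17 → extends → [4, 6, 7, 14, 17]
4 → replaces 6 → [4, 4, 7, 14, 17]
2 → replaces 4 → [2, 4, 7, 14, 17]
18 → extends → [2, 4, 7, 14, 17, 18]
16 → replaces 17 → [2, 4, 7, 14, 16, 18]
12 → replaces 14 → [2, 4, 7, 12, 16, 18]
Six tails, so the longest non-decreasing subsequence has length 6 (e.g. 4, 6, 7, 14, 17, 18).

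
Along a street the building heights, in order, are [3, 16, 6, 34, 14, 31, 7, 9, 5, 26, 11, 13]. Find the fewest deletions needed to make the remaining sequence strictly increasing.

6

Fewest deletions = n − (longest strictly increasing subsequence).
Patience tails:
3 → extends → [3]
16 → extends → [3, 16]
6 → replaces 16 → [3, 6]
34 → extends → [3, 6, 34]
14 → replaces 34 → [3, 6, 14]
31 → extends → [3, 6, 14, 31]
7 → replaces 14 → [3, 6, 7, 31]
9 → replaces 31 → [3, 6, 7, 9]
5 → replaces 6 → [3, 5, 7, 9]
26 → extends → [3, 5, 7, 9, 26]
11 → replaces 26 → [3, 5, 7, 9, 11]
13 → extends → [3, 5, 7, 9, 11, 13]
Longest strictly increasing subsequence has length 6, so deletions = 12 − 6 = 6.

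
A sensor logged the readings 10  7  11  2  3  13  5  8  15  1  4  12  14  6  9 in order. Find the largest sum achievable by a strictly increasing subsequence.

49

Let S[i] be the best sum of a strictly increasing subsequence ending at i:
i:      1  2  3  4  5  6  7  8  9 10 11 12 13 14 15
a[i]:  10  7 11  2  3 13  5  8 15  1  4 12 14  6  9
S:     10  7 21  2  5 34 10 18 49  1  9 33 48 16 27
Maximum is 49 (e.g. 10 + 11 + 13 + 15).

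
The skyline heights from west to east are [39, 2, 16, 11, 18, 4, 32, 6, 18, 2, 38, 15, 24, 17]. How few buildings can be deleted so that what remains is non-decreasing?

9

Fewest deletions = n − (longest non-decreasing subsequence).
Patience tails:
39 → extends → [39]
2 → replaces 39 → [2]
16 → extends → [2, 16]
11 → replaces 16 → [2, 11]
18 → extends → [2, 11, 18]
4 → replaces 11 → [2, 4, 18]
32 → extends → [2, 4, 18, 32]
6 → replaces 18 → [2, 4, 6, 32]
18 → replaces 32 → [2, 4, 6, 18]
2 → replaces 4 → [2, 2, 6, 18]
38 → extends → [2, 2, 6, 18, 38]
15 → replaces 18 → [2, 2, 6, 15, 38]
24 → replaces 38 → [2, 2, 6, 15, 24]
17 → replaces 24 → [2, 2, 6, 15, 17]
Longest non-decreasing subsequence has length 5, so deletions = 14 − 5 = 9.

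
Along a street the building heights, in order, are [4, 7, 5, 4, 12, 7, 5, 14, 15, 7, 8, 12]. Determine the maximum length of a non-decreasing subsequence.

6

Track the smallest tail for each achievable length (allowing ties):
4 → extends → [4]
7 → extends → [4, 7]
5 → replaces 7 → [4, 5]
4 → replaces 5 → [4, 4]
12 → extends → [4, 4, 12]
7 → replaces 12 → [4, 4, 7]
5 → replaces 7 → [4, 4, 5]
14 → extends → [4, 4, 5, 14]
15 → extends → [4, 4, 5, 14, 15]
7 → replaces 14 → [4, 4, 5, 7, 15]
8 → replaces 15 → [4, 4, 5, 7, 8]
12 → extends → [4, 4, 5, 7, 8, 12]
Six tails, so the longest non-decreasing subsequence has length 6 (e.g. 4, 7, 7, 7, 8, 12).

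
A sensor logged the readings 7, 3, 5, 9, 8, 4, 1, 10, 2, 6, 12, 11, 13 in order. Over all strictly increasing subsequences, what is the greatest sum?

Let S[i] be the best sum of a strictly increasing subsequence ending at i:
i:      1  2  3  4  5  6  7  8  9 10 11 12 13
a[i]:   7  3  5  9  8  4  1 10  2  6 12 11 13
S:      7  3  8 17 16  7  1 27  3 14 39 38 52
Maximum is 52 (e.g. 3 + 5 + 9 + 10 + 12 + 13).

52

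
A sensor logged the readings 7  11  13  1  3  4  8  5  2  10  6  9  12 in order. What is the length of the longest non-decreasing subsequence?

7

Let dp[i] be the length of the longest such subsequence ending at index i:
i:      1  2  3  4  5  6  7  8  9 10 11 12 13
a[i]:   7 11 13  1  3  4  8  5  2 10  6  9 12
dp:     1  2  3  1  2  3  4  4  2  5  5  6  7
Maximum dp value is 7.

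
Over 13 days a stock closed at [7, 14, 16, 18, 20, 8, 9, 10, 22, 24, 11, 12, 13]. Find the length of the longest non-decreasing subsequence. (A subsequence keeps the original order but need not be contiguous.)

7

Let dp[i] be the length of the longest such subsequence ending at index i:
i:      1  2  3  4  5  6  7  8  9 10 11 12 13
a[i]:   7 14 16 18 20  8  9 10 22 24 11 12 13
dp:     1  2  3  4  5  2  3  4  6  7  5  6  7
Maximum dp value is 7.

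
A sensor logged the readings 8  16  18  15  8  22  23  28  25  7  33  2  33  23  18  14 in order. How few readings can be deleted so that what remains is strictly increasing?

Fewest deletions = n − (longest strictly increasing subsequence).
i:      1  2  3  4  5  6  7  8  9 10 11 12 13 14 15 16
a[i]:   8 16 18 15  8 22 23 28 25  7 33  2 33 23 18 14
dp:     1  2  3  2  1  4  5  6  6  1  7  1  7  5  3  2
max dp = 7, so deletions = 16 − 7 = 9.

9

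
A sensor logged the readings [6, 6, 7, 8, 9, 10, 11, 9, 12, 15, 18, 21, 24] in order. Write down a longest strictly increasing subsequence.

Patience tails give the LIS length; then backtrack through the dp parents:
6 → extends → [6]
6 → already a tail → [6]
7 → extends → [6, 7]
8 → extends → [6, 7, 8]
9 → extends → [6, 7, 8, 9]
10 → extends → [6, 7, 8, 9, 10]
11 → extends → [6, 7, 8, 9, 10, 11]
9 → already a tail → [6, 7, 8, 9, 10, 11]
12 → extends → [6, 7, 8, 9, 10, 11, 12]
15 → extends → [6, 7, 8, 9, 10, 11, 12, 15]
18 → extends → [6, 7, 8, 9, 10, 11, 12, 15, 18]
21 → extends → [6, 7, 8, 9, 10, 11, 12, 15, 18, 21]
24 → extends → [6, 7, 8, 9, 10, 11, 12, 15, 18, 21, 24]
Length 11; one witness is 6, 7, 8, 9, 10, 11, 12, 15, 18, 21, 24.

6, 7, 8, 9, 10, 11, 12, 15, 18, 21, 24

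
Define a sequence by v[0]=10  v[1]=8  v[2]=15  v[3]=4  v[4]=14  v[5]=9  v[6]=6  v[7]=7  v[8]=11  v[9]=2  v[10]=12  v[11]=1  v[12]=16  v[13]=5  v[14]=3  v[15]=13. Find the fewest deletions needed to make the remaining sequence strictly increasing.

Fewest deletions = n − (longest strictly increasing subsequence).
i:      0  1  2  3  4  5  6  7  8  9 10 11 12 13 14 15
v[i]:  10  8 15  4 14  9  6  7 11  2 12  1 16  5  3 13
dp:     1  1  2  1  2  2  2  3  4  1  5  1  6  2  2  6
max dp = 6, so deletions = 16 − 6 = 10.

10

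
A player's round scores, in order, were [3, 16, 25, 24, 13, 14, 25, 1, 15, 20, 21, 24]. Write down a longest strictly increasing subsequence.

3, 13, 14, 15, 20, 21, 24

Patience tails give the LIS length; then backtrack through the dp parents:
3 → extends → [3]
16 → extends → [3, 16]
25 → extends → [3, 16, 25]
24 → replaces 25 → [3, 16, 24]
13 → replaces 16 → [3, 13, 24]
14 → replaces 24 → [3, 13, 14]
25 → extends → [3, 13, 14, 25]
1 → replaces 3 → [1, 13, 14, 25]
15 → replaces 25 → [1, 13, 14, 15]
20 → extends → [1, 13, 14, 15, 20]
21 → extends → [1, 13, 14, 15, 20, 21]
24 → extends → [1, 13, 14, 15, 20, 21, 24]
Length 7; one witness is 3, 13, 14, 15, 20, 21, 24.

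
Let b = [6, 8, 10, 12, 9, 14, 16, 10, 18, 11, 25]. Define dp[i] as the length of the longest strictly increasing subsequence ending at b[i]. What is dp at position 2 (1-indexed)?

dp[i] = 1 + max{dp[j] : j<i, b[j]<b[i]} (or 1 if no such j):
i:      1  2  3  4  5  6  7  8  9 10 11
b[i]:   6  8 10 12  9 14 16 10 18 11 25
dp:     1  2  3  4  3  5  6  4  7  5  8
At index 2 the value is 2.

2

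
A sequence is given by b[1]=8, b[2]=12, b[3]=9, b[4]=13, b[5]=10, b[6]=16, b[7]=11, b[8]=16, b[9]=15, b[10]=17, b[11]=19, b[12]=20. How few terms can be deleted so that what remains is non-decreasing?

Fewest deletions = n − (longest non-decreasing subsequence).
Patience tails:
8 → extends → [8]
12 → extends → [8, 12]
9 → replaces 12 → [8, 9]
13 → extends → [8, 9, 13]
10 → replaces 13 → [8, 9, 10]
16 → extends → [8, 9, 10, 16]
11 → replaces 16 → [8, 9, 10, 11]
16 → extends → [8, 9, 10, 11, 16]
15 → replaces 16 → [8, 9, 10, 11, 15]
17 → extends → [8, 9, 10, 11, 15, 17]
19 → extends → [8, 9, 10, 11, 15, 17, 19]
20 → extends → [8, 9, 10, 11, 15, 17, 19, 20]
Longest non-decreasing subsequence has length 8, so deletions = 12 − 8 = 4.

4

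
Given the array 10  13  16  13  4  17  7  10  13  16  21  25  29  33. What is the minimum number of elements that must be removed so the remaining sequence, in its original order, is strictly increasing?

Fewest deletions = n − (longest strictly increasing subsequence).
Patience tails:
10 → extends → [10]
13 → extends → [10, 13]
16 → extends → [10, 13, 16]
13 → already a tail → [10, 13, 16]
4 → replaces 10 → [4, 13, 16]
17 → extends → [4, 13, 16, 17]
7 → replaces 13 → [4, 7, 16, 17]
10 → replaces 16 → [4, 7, 10, 17]
13 → replaces 17 → [4, 7, 10, 13]
16 → extends → [4, 7, 10, 13, 16]
21 → extends → [4, 7, 10, 13, 16, 21]
25 → extends → [4, 7, 10, 13, 16, 21, 25]
29 → extends → [4, 7, 10, 13, 16, 21, 25, 29]
33 → extends → [4, 7, 10, 13, 16, 21, 25, 29, 33]
Longest strictly increasing subsequence has length 9, so deletions = 14 − 9 = 5.

5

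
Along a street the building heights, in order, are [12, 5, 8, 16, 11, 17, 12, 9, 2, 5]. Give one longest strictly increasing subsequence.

5, 8, 16, 17

Patience tails give the LIS length; then backtrack through the dp parents:
12 → extends → [12]
5 → replaces 12 → [5]
8 → extends → [5, 8]
16 → extends → [5, 8, 16]
11 → replaces 16 → [5, 8, 11]
17 → extends → [5, 8, 11, 17]
12 → replaces 17 → [5, 8, 11, 12]
9 → replaces 11 → [5, 8, 9, 12]
2 → replaces 5 → [2, 8, 9, 12]
5 → replaces 8 → [2, 5, 9, 12]
Length 4; one witness is 5, 8, 16, 17.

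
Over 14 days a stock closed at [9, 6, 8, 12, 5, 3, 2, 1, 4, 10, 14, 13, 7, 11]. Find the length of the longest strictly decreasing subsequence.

6

Negate each value so 'decreasing' becomes 'increasing', then run patience tails on the negated sequence:
-9 → extends → [-9]
-6 → extends → [-9, -6]
-8 → replaces -6 → [-9, -8]
-12 → replaces -9 → [-12, -8]
-5 → extends → [-12, -8, -5]
-3 → extends → [-12, -8, -5, -3]
-2 → extends → [-12, -8, -5, -3, -2]
-1 → extends → [-12, -8, -5, -3, -2, -1]
-4 → replaces -3 → [-12, -8, -5, -4, -2, -1]
-10 → replaces -8 → [-12, -10, -5, -4, -2, -1]
-14 → replaces -12 → [-14, -10, -5, -4, -2, -1]
-13 → replaces -10 → [-14, -13, -5, -4, -2, -1]
-7 → replaces -5 → [-14, -13, -7, -4, -2, -1]
-11 → replaces -7 → [-14, -13, -11, -4, -2, -1]
Six tails, so the longest strictly decreasing subsequence of the original has length 6.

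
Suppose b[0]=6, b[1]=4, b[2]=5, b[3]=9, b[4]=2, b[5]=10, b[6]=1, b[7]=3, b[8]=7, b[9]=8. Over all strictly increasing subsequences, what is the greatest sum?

28

Let S[i] be the best sum of a strictly increasing subsequence ending at i:
i:      0  1  2  3  4  5  6  7  8  9
b[i]:   6  4  5  9  2 10  1  3  7  8
S:      6  4  9 18  2 28  1  5 16 24
Maximum is 28 (e.g. 4 + 5 + 9 + 10).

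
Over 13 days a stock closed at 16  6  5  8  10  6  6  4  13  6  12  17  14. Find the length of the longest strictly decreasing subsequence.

4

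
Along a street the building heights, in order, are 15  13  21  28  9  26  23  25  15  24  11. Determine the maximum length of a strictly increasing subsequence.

4

Track the smallest tail for each achievable length (strict):
15 → extends → [15]
13 → replaces 15 → [13]
21 → extends → [13, 21]
28 → extends → [13, 21, 28]
9 → replaces 13 → [9, 21, 28]
26 → replaces 28 → [9, 21, 26]
23 → replaces 26 → [9, 21, 23]
25 → extends → [9, 21, 23, 25]
15 → replaces 21 → [9, 15, 23, 25]
24 → replaces 25 → [9, 15, 23, 24]
11 → replaces 15 → [9, 11, 23, 24]
Four tails, so the longest strictly increasing subsequence has length 4 (e.g. 15, 21, 23, 25).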